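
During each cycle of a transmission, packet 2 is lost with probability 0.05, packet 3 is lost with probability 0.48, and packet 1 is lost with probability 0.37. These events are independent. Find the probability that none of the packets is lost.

Independence gives P(none) = ∏(1 − pᵢ).
P(none) = (1 − 0.05) × (1 − 0.48) × (1 − 0.37) = 0.95 × 0.52 × 0.63 = 0.31122

0.31122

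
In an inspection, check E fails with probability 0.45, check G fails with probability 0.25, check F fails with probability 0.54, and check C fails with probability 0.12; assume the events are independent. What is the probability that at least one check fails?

0.83302

Since the events are independent, P(none) is the product of the individual non-occurrence probabilities.
P(none) = (1 − 0.45) × (1 − 0.25) × (1 − 0.54) × (1 − 0.12) = 0.55 × 0.75 × 0.46 × 0.88 = 0.16698
P(at least one) = 1 − 0.16698 = 0.83302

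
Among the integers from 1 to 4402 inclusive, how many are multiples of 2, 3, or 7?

By inclusion-exclusion,
floor(4402/2) + floor(4402/3) + floor(4402/7) − floor(4402/6) − floor(4402/14) − floor(4402/21) + floor(4402/42) = 2201 + 1467 + 628 − 733 − 314 − 209 + 104 = 3144

3144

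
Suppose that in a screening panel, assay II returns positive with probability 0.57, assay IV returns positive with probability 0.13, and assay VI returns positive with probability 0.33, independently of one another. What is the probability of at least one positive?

P(none) = (1 − 0.57) × (1 − 0.13) × (1 − 0.33) = 0.43 × 0.87 × 0.67 = 0.250647
P(at least one) = 1 − 0.250647 = 0.749353

0.749353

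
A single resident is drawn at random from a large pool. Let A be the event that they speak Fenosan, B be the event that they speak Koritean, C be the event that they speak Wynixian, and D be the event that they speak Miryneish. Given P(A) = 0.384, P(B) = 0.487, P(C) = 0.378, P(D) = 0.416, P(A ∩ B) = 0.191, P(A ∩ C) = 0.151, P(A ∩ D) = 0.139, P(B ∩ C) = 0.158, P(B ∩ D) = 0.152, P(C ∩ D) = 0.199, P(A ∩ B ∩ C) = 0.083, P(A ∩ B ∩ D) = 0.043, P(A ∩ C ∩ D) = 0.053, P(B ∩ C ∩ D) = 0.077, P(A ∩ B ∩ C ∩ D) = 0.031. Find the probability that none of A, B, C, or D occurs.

Using inclusion–exclusion:
P(A ∪ B ∪ C ∪ D) = 0.384 + 0.487 + 0.378 + 0.416 − 0.191 − 0.151 − 0.139 − 0.158 − 0.152 − 0.199 + 0.083 + 0.043 + 0.053 + 0.077 − 0.031 = 0.900
P(none) = 1 − 0.900 = 0.100

0.100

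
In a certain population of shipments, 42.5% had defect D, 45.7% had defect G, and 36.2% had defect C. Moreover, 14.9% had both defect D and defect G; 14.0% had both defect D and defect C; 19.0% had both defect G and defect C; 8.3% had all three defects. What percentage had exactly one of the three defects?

P(exactly one) = 42.5 + 45.7 + 36.2 − 2·14.9 − 2·14.0 − 2·19.0 + 3·8.3 = 53.5%

53.5%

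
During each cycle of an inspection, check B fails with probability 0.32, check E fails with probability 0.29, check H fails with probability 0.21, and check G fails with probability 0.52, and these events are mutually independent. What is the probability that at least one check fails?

0.81692224

Independence gives P(none) = ∏(1 − pᵢ).
P(none) = (1 − 0.32) × (1 − 0.29) × (1 − 0.21) × (1 − 0.52) = 0.68 × 0.71 × 0.79 × 0.48 = 0.18307776
P(at least one) = 1 − 0.18307776 = 0.81692224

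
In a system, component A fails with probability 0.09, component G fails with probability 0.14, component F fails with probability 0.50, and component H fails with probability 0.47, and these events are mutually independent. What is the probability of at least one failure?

0.792611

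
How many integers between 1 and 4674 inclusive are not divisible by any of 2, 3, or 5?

1247

By inclusion-exclusion,
floor(4674/2) + floor(4674/3) + floor(4674/5) − floor(4674/6) − floor(4674/10) − floor(4674/15) + floor(4674/30) = 2337 + 1558 + 934 − 779 − 467 − 311 + 155 = 3427
4674 − 3427 = 1247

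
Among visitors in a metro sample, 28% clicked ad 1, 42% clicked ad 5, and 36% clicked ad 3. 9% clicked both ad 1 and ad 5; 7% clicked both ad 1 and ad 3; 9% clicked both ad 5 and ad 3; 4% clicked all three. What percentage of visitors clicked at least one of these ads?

85%

Using inclusion–exclusion:
P(≥1) = 28 + 42 + 36 − 9 − 7 − 9 + 4 = 85%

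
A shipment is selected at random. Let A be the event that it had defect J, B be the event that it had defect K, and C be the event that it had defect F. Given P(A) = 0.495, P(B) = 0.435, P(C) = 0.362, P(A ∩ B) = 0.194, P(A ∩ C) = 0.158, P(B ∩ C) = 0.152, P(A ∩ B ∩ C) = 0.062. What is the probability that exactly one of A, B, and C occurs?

P(exactly one) = 0.495 + 0.435 + 0.362 − 2·0.194 − 2·0.158 − 2·0.152 + 3·0.062 = 0.470

0.470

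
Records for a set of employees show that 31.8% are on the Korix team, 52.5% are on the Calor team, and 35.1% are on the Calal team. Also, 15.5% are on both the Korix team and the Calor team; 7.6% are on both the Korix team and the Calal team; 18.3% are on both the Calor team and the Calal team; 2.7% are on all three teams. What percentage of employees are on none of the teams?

19.3%

P(union) = 31.8 + 52.5 + 35.1 − 15.5 − 7.6 − 18.3 + 2.7 = 80.7%
P(none) = 100% − 80.7% = 19.3%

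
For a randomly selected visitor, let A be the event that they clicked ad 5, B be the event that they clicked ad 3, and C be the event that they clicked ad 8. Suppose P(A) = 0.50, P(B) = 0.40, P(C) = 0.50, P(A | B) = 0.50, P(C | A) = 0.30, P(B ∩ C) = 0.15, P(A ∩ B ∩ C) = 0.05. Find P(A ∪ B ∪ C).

P(A ∩ B) = P(B)·P(A|B) = 0.40 × 0.50 = 0.20
P(A ∩ C) = P(A)·P(C|A) = 0.50 × 0.30 = 0.15
P(A ∪ B ∪ C) = 0.50 + 0.40 + 0.50 − 0.20 − 0.15 − 0.15 + 0.05 = 0.95

0.95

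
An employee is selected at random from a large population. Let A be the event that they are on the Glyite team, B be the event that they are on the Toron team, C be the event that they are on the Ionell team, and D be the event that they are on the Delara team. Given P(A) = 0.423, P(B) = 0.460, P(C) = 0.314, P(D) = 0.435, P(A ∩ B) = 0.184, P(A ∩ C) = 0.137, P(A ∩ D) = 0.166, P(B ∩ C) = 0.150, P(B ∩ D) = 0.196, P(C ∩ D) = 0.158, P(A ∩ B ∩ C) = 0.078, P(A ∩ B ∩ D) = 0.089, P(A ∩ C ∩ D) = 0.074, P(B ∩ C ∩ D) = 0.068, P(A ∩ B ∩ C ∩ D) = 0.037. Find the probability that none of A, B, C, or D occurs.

0.087

Inclusion–exclusion gives
P(A ∪ B ∪ C ∪ D) = 0.423 + 0.460 + 0.314 + 0.435 − 0.184 − 0.137 − 0.166 − 0.150 − 0.196 − 0.158 + 0.078 + 0.089 + 0.074 + 0.068 − 0.037 = 0.913
P(none) = 1 − 0.913 = 0.087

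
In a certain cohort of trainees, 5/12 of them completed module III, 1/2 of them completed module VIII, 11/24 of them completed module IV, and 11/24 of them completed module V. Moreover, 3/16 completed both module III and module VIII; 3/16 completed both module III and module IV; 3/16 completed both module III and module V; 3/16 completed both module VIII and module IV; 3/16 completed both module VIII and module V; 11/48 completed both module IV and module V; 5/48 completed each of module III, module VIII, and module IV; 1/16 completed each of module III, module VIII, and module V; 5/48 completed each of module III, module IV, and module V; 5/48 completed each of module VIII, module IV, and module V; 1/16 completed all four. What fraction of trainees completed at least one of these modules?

By inclusion-exclusion,
P(at least one) = 5/12 + 1/2 + 11/24 + 11/24 − 3/16 − 3/16 − 3/16 − 3/16 − 3/16 − 11/48 + 5/48 + 1/16 + 5/48 + 5/48 − 1/16 = 47/48

47/48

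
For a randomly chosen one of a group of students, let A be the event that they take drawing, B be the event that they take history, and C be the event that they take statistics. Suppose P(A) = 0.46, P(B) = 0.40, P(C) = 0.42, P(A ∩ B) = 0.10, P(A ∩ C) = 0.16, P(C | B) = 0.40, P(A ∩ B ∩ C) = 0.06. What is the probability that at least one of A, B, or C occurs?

P(B ∩ C) = P(B)·P(C|B) = 0.40 × 0.40 = 0.16
P(A ∪ B ∪ C) = 0.46 + 0.40 + 0.42 − 0.10 − 0.16 − 0.16 + 0.06 = 0.92

0.92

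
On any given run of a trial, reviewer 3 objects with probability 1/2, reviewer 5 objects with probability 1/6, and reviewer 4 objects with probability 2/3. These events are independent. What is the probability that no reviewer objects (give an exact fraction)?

5/36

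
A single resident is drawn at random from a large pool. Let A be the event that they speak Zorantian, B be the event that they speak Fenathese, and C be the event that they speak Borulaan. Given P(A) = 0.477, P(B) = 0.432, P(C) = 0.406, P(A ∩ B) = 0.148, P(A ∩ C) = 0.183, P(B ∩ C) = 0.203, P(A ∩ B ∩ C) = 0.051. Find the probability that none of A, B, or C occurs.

0.168

P(A ∪ B ∪ C) = 0.477 + 0.432 + 0.406 − 0.148 − 0.183 − 0.203 + 0.051 = 0.832
P(none) = 1 − 0.832 = 0.168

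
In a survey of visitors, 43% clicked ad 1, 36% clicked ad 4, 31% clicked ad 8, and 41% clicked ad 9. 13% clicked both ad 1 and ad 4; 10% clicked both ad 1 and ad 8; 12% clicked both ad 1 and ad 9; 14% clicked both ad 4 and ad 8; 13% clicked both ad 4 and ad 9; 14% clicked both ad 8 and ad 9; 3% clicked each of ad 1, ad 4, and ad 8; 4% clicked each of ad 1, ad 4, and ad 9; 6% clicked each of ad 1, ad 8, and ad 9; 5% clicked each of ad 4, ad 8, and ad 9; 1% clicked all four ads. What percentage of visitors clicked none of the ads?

P(at least one) = 43 + 36 + 31 + 41 − 13 − 10 − 12 − 14 − 13 − 14 + 3 + 4 + 6 + 5 − 1 = 92%
P(none) = 100% − 92% = 8%

8%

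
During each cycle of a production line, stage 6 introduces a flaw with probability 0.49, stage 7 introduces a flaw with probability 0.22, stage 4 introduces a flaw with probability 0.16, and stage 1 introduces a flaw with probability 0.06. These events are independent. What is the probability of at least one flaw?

0.68589712

P(none) = (1 − 0.49) × (1 − 0.22) × (1 − 0.16) × (1 − 0.06) = 0.51 × 0.78 × 0.84 × 0.94 = 0.31410288
P(at least one) = 1 − 0.31410288 = 0.68589712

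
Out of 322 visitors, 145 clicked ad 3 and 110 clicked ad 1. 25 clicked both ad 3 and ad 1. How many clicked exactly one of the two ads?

205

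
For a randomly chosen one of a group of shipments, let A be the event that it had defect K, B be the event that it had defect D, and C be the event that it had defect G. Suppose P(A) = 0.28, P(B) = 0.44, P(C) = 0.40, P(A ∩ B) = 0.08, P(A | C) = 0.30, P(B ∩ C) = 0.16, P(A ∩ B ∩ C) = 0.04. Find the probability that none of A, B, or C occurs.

0.20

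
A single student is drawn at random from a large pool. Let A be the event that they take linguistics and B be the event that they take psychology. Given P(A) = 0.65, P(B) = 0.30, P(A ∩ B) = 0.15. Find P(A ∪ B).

0.80

P(A ∪ B) = 0.65 + 0.30 − 0.15 = 0.80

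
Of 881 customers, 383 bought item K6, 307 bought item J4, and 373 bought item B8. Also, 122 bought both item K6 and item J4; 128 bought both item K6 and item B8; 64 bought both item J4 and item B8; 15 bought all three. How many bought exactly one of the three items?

480

By inclusion–exclusion (exactly-one form):
N(exactly one) = 383 + 307 + 373 − 2·122 − 2·128 − 2·64 + 3·15 = 480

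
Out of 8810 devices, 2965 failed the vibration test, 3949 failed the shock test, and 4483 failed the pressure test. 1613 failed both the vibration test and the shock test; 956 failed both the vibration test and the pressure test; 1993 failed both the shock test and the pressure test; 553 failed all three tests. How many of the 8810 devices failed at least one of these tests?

N(≥1) = 2965 + 3949 + 4483 − 1613 − 956 − 1993 + 553 = 7388

7388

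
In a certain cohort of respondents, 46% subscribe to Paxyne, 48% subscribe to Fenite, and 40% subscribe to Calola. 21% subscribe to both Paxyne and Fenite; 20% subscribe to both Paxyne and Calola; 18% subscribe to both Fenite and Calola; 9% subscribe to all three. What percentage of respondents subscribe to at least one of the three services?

P(union) = 46 + 48 + 40 − 21 − 20 − 18 + 9 = 84%

84%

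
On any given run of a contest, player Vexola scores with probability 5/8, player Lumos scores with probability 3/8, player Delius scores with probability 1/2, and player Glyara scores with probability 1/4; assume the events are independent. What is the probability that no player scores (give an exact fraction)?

45/512

Since the events are independent, P(none) is the product of the individual non-occurrence probabilities.
P(none) = (1 − 5/8) × (1 − 3/8) × (1 − 1/2) × (1 − 1/4) = 3/8 × 5/8 × 1/2 × 3/4 = 45/512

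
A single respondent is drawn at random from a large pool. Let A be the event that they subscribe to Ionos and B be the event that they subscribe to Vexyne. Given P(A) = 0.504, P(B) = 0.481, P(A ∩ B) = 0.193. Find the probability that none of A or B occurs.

0.208

By inclusion-exclusion,
P(A ∪ B) = 0.504 + 0.481 − 0.193 = 0.792
P(none) = 1 − 0.792 = 0.208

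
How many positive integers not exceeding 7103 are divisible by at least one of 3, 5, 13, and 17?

floor(7103/3) + floor(7103/5) + floor(7103/13) + floor(7103/17) − floor(7103/15) − floor(7103/39) − floor(7103/51) − floor(7103/65) − floor(7103/85) − floor(7103/221) + floor(7103/195) + floor(7103/255) + floor(7103/663) + floor(7103/1105) − floor(7103/3315) = 2367 + 1420 + 546 + 417 − 473 − 182 − 139 − 109 − 83 − 32 + 36 + 27 + 10 + 6 − 2 = 3809

3809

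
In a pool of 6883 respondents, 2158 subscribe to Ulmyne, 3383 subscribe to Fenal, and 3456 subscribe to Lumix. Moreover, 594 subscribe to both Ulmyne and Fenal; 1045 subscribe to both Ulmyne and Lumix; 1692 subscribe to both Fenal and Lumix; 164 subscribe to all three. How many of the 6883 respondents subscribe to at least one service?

N(≥1) = 2158 + 3383 + 3456 − 594 − 1045 − 1692 + 164 = 5830

5830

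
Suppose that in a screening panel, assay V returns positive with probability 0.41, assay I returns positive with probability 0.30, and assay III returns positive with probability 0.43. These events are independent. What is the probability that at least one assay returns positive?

0.76459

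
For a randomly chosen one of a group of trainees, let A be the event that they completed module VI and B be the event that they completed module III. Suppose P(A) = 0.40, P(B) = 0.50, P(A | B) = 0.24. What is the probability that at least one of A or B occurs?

0.78

P(A ∩ B) = P(B)·P(A|B) = 0.50 × 0.24 = 0.12
Apply inclusion-exclusion:
P(A ∪ B) = 0.40 + 0.50 − 0.12 = 0.78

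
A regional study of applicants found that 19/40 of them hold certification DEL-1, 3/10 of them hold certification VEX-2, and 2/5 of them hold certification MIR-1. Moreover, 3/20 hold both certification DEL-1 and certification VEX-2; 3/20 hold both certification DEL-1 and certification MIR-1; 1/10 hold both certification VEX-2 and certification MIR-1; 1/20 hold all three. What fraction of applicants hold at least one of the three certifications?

Inclusion–exclusion gives
P(≥1) = 19/40 + 3/10 + 2/5 − 3/20 − 3/20 − 1/10 + 1/20 = 33/40

33/40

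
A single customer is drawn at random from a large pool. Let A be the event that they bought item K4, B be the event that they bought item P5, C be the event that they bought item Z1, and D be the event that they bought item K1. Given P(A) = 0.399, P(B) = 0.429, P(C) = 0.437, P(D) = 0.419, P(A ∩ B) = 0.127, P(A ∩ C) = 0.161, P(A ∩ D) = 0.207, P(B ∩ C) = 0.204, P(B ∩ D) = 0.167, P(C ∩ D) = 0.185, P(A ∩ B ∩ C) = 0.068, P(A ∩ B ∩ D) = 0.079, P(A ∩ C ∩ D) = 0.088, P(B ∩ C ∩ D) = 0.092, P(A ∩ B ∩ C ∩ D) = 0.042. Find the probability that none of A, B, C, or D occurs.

0.082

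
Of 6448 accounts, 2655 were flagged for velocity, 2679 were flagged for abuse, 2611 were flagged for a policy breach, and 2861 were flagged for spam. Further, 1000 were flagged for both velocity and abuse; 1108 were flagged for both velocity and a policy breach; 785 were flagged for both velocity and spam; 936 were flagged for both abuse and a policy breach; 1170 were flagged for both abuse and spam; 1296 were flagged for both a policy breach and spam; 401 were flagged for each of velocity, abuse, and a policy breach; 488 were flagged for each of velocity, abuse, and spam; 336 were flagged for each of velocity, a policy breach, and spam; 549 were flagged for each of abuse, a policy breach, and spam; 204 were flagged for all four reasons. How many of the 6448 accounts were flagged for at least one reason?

6081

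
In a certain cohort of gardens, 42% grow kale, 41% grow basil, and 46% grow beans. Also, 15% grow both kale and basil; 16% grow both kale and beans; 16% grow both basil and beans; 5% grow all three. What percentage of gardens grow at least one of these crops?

P(union) = 42 + 41 + 46 − 15 − 16 − 16 + 5 = 87%

87%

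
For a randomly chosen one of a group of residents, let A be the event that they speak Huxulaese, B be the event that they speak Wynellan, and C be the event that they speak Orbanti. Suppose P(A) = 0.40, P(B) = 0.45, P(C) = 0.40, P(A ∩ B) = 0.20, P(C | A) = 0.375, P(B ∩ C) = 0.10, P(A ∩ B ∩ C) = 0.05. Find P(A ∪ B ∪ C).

P(A ∩ C) = P(A)·P(C|A) = 0.40 × 0.375 = 0.15
Using inclusion–exclusion:
P(A ∪ B ∪ C) = 0.40 + 0.45 + 0.40 − 0.20 − 0.15 − 0.10 + 0.05 = 0.85

0.85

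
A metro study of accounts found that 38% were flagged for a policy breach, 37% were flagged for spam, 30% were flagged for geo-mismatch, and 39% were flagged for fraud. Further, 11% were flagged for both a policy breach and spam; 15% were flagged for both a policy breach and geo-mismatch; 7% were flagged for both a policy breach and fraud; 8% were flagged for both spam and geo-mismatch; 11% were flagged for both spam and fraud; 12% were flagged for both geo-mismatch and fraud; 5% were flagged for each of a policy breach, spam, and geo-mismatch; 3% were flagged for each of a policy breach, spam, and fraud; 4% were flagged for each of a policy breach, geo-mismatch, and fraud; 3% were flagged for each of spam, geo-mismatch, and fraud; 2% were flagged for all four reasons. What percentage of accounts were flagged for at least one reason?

93%

Inclusion–exclusion gives
P(union) = 38 + 37 + 30 + 39 − 11 − 15 − 7 − 8 − 11 − 12 + 5 + 3 + 4 + 3 − 2 = 93%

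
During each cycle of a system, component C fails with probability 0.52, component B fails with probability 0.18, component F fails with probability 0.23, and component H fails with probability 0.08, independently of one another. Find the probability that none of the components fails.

0.27882624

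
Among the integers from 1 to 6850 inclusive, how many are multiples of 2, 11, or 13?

3975

3425 + 622 + 526 − 311 − 263 − 47 + 23 = 3975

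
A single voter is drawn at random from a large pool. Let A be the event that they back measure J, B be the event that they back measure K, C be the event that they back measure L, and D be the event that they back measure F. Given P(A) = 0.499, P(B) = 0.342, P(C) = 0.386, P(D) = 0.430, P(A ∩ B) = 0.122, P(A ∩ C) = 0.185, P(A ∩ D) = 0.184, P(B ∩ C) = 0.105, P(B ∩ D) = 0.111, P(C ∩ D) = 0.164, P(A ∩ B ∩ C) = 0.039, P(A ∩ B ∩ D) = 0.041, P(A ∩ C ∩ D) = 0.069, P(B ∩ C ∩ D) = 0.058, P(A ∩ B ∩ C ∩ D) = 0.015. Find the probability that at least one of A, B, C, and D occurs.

P(A ∪ B ∪ C ∪ D) = 0.499 + 0.342 + 0.386 + 0.430 − 0.122 − 0.185 − 0.184 − 0.105 − 0.111 − 0.164 + 0.039 + 0.041 + 0.069 + 0.058 − 0.015 = 0.978

0.978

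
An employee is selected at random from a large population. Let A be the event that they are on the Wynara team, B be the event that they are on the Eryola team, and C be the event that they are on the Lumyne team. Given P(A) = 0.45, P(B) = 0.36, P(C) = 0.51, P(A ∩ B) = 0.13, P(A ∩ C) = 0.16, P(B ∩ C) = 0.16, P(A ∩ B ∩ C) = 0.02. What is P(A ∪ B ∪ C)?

0.89

P(A ∪ B ∪ C) = 0.45 + 0.36 + 0.51 − 0.13 − 0.16 − 0.16 + 0.02 = 0.89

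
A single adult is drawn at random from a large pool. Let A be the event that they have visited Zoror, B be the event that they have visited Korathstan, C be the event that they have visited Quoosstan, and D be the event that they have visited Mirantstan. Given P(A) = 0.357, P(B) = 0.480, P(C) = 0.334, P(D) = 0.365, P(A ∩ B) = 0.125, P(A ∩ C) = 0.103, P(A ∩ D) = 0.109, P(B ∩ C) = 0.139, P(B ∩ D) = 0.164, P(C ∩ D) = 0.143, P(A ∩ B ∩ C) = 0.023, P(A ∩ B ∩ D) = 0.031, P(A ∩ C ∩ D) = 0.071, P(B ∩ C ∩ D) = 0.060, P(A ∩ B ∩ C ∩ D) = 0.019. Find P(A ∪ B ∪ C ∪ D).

P(A ∪ B ∪ C ∪ D) = 0.357 + 0.480 + 0.334 + 0.365 − 0.125 − 0.103 − 0.109 − 0.139 − 0.164 − 0.143 + 0.023 + 0.031 + 0.071 + 0.060 − 0.019 = 0.919

0.919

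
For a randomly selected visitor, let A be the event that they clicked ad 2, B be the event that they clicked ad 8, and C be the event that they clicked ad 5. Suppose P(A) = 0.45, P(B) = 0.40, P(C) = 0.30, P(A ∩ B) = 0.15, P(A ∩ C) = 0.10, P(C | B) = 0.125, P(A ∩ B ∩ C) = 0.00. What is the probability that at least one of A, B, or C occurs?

0.85

P(B ∩ C) = P(B)·P(C|B) = 0.40 × 0.125 = 0.05
Inclusion–exclusion gives
P(A ∪ B ∪ C) = 0.45 + 0.40 + 0.30 − 0.15 − 0.10 − 0.05 + 0.00 = 0.85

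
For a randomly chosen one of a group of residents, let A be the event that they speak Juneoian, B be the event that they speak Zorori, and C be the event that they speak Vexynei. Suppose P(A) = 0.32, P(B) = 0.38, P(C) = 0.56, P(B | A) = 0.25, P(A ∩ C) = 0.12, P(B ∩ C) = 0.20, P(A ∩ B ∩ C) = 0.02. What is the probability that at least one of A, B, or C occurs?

P(A ∩ B) = P(A)·P(B|A) = 0.32 × 0.25 = 0.08
By inclusion–exclusion:
P(A ∪ B ∪ C) = 0.32 + 0.38 + 0.56 − 0.08 − 0.12 − 0.20 + 0.02 = 0.88

0.88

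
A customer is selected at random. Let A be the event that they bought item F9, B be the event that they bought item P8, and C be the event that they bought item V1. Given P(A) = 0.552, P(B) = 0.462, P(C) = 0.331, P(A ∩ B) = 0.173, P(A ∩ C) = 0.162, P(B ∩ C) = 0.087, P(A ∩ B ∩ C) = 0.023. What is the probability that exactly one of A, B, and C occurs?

Using the inclusion–exclusion count for exactly one event:
P(exactly one) = 0.552 + 0.462 + 0.331 − 2·0.173 − 2·0.162 − 2·0.087 + 3·0.023 = 0.570

0.570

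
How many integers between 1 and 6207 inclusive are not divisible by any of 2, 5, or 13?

2292

floor(6207/2) + floor(6207/5) + floor(6207/13) − floor(6207/10) − floor(6207/26) − floor(6207/65) + floor(6207/130) = 3103 + 1241 + 477 − 620 − 238 − 95 + 47 = 3915
6207 − 3915 = 2292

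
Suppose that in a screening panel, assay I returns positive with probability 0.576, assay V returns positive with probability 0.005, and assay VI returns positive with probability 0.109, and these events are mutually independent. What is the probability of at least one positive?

P(none) = (1 − 0.576) × (1 − 0.005) × (1 − 0.109) = 0.424 × 0.995 × 0.891 = 0.37589508
P(at least one) = 1 − 0.37589508 = 0.62410492

0.62410492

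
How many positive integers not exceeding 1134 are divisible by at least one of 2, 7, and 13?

686

567 + 162 + 87 − 81 − 43 − 12 + 6 = 686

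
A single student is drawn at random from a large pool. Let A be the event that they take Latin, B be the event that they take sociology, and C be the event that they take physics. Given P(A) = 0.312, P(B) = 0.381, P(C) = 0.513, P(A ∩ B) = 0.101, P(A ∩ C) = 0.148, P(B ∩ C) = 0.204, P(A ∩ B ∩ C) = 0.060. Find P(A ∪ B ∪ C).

By inclusion-exclusion,
P(A ∪ B ∪ C) = 0.312 + 0.381 + 0.513 − 0.101 − 0.148 − 0.204 + 0.060 = 0.813

0.813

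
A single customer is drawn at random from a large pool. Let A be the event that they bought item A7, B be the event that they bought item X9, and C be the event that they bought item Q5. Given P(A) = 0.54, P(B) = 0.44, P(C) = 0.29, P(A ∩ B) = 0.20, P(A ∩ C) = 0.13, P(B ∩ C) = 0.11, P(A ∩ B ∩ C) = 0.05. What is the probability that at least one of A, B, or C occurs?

0.88

By inclusion–exclusion:
P(A ∪ B ∪ C) = 0.54 + 0.44 + 0.29 − 0.20 − 0.13 − 0.11 + 0.05 = 0.88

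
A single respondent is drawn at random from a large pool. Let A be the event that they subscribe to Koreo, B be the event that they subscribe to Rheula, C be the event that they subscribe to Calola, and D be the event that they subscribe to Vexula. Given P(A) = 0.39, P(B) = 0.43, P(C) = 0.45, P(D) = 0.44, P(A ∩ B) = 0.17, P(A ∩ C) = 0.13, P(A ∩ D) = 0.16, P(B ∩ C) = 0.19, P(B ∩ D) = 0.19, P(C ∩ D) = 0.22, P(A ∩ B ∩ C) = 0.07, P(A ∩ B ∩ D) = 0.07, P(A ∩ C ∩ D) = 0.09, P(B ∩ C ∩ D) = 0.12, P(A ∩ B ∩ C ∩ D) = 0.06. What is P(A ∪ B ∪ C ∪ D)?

0.94

By inclusion-exclusion,
P(A ∪ B ∪ C ∪ D) = 0.39 + 0.43 + 0.45 + 0.44 − 0.17 − 0.13 − 0.16 − 0.19 − 0.19 − 0.22 + 0.07 + 0.07 + 0.09 + 0.12 − 0.06 = 0.94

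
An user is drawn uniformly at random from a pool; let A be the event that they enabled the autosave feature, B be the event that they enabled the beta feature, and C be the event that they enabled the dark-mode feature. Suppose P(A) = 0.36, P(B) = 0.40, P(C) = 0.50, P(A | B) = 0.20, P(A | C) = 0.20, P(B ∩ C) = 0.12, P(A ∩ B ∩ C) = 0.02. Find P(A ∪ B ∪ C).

0.98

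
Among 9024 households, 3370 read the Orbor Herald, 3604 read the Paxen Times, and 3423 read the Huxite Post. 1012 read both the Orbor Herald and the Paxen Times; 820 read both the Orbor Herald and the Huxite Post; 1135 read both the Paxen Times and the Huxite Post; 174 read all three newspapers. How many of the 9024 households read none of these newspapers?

N(≥1) = 3370 + 3604 + 3423 − 1012 − 820 − 1135 + 174 = 7604
None: 9024 − 7604 = 1420

1420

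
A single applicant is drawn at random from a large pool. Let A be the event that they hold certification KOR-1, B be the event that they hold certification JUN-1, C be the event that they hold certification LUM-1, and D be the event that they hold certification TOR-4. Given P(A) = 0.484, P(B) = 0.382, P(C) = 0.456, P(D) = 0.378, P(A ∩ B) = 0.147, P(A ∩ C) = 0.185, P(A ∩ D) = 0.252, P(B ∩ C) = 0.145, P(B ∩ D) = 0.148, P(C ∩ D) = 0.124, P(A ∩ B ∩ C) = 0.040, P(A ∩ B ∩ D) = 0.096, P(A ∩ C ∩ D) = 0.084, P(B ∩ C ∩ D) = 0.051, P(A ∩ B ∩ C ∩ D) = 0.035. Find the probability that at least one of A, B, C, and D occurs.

P(A ∪ B ∪ C ∪ D) = 0.484 + 0.382 + 0.456 + 0.378 − 0.147 − 0.185 − 0.252 − 0.145 − 0.148 − 0.124 + 0.040 + 0.096 + 0.084 + 0.051 − 0.035 = 0.935

0.935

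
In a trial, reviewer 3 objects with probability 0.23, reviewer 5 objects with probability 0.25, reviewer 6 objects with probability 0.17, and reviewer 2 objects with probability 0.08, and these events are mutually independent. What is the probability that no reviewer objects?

0.440979

P(none) = (1 − 0.23) × (1 − 0.25) × (1 − 0.17) × (1 − 0.08) = 0.77 × 0.75 × 0.83 × 0.92 = 0.440979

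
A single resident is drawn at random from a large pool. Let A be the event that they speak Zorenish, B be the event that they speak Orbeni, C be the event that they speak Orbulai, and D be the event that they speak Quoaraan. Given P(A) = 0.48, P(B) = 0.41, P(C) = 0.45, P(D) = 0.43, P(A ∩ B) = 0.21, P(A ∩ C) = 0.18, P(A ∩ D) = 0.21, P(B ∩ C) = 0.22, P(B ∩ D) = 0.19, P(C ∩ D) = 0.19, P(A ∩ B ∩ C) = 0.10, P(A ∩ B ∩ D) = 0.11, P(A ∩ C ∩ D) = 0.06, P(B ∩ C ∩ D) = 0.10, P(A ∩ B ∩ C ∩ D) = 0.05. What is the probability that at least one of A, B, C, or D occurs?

Inclusion–exclusion gives
P(A ∪ B ∪ C ∪ D) = 0.48 + 0.41 + 0.45 + 0.43 − 0.21 − 0.18 − 0.21 − 0.22 − 0.19 − 0.19 + 0.10 + 0.11 + 0.06 + 0.10 − 0.05 = 0.89

0.89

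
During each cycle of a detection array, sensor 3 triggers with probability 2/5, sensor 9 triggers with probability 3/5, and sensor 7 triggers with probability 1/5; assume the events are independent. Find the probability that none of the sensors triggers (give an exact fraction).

24/125

P(none) = (1 − 2/5) × (1 − 3/5) × (1 − 1/5) = 3/5 × 2/5 × 4/5 = 24/125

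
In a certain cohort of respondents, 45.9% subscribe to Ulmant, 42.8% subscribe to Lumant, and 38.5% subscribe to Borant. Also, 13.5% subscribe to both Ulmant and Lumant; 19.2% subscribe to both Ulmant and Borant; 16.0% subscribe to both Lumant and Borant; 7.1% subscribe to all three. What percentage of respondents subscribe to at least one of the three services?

85.6%

Using inclusion–exclusion:
P(union) = 45.9 + 42.8 + 38.5 − 13.5 − 19.2 − 16.0 + 7.1 = 85.6%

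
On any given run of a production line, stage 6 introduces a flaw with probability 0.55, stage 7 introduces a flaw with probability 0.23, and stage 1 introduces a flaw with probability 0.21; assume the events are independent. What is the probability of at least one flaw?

Independence gives P(none) = ∏(1 − pᵢ).
P(none) = (1 − 0.55) × (1 − 0.23) × (1 − 0.21) = 0.45 × 0.77 × 0.79 = 0.273735
P(at least one) = 1 − 0.273735 = 0.726265

0.726265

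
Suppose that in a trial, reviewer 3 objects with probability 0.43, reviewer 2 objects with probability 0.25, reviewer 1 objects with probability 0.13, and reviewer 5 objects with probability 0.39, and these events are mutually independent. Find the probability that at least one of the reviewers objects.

P(none) = (1 − 0.43) × (1 − 0.25) × (1 − 0.13) × (1 − 0.39) = 0.57 × 0.75 × 0.87 × 0.61 = 0.22687425
P(at least one) = 1 − 0.22687425 = 0.77312575

0.77312575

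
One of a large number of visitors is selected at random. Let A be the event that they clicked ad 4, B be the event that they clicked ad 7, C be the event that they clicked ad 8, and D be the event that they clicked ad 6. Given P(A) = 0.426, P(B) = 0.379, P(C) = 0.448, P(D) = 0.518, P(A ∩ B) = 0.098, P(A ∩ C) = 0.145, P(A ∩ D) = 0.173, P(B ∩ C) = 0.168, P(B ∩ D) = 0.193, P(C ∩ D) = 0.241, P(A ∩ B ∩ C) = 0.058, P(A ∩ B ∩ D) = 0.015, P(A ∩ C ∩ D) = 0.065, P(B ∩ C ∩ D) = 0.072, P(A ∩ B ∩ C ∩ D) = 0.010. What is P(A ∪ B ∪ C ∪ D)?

By inclusion–exclusion:
P(A ∪ B ∪ C ∪ D) = 0.426 + 0.379 + 0.448 + 0.518 − 0.098 − 0.145 − 0.173 − 0.168 − 0.193 − 0.241 + 0.058 + 0.015 + 0.065 + 0.072 − 0.010 = 0.953

0.953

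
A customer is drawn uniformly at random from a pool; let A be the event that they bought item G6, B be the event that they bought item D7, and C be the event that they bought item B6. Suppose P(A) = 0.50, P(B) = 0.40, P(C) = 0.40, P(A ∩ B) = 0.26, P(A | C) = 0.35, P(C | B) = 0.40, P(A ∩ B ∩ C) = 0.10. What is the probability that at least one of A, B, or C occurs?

0.84

P(A ∩ C) = P(C)·P(A|C) = 0.40 × 0.35 = 0.14
P(B ∩ C) = P(B)·P(C|B) = 0.40 × 0.40 = 0.16
By inclusion–exclusion:
P(A ∪ B ∪ C) = 0.50 + 0.40 + 0.40 − 0.26 − 0.14 − 0.16 + 0.10 = 0.84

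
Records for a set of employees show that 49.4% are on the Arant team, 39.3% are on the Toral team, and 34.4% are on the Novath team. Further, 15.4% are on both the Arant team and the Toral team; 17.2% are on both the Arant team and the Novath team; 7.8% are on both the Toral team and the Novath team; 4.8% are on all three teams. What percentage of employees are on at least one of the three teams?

87.5%

By inclusion–exclusion:
P(union) = 49.4 + 39.3 + 34.4 − 15.4 − 17.2 − 7.8 + 4.8 = 87.5%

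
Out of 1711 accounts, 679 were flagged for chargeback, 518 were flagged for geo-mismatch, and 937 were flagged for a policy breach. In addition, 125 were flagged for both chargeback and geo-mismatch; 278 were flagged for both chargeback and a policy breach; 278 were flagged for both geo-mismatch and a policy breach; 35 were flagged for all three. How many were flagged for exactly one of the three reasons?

877

By inclusion–exclusion (exactly-one form):
N(exactly one) = 679 + 518 + 937 − 2·125 − 2·278 − 2·278 + 3·35 = 877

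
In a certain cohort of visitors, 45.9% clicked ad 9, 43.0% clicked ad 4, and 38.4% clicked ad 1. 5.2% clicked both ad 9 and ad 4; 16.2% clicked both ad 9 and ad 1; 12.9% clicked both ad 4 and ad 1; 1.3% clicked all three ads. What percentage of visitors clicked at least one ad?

P(union) = 45.9 + 43.0 + 38.4 − 5.2 − 16.2 − 12.9 + 1.3 = 94.3%

94.3%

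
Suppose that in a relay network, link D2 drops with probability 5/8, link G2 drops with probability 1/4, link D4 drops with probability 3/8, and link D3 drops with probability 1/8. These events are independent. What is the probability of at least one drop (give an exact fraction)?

Since the events are independent, P(none) is the product of the individual non-occurrence probabilities.
P(none) = (1 − 5/8) × (1 − 1/4) × (1 − 3/8) × (1 − 1/8) = 3/8 × 3/4 × 5/8 × 7/8 = 315/2048
P(at least one) = 1 − 315/2048 = 1733/2048

1733/2048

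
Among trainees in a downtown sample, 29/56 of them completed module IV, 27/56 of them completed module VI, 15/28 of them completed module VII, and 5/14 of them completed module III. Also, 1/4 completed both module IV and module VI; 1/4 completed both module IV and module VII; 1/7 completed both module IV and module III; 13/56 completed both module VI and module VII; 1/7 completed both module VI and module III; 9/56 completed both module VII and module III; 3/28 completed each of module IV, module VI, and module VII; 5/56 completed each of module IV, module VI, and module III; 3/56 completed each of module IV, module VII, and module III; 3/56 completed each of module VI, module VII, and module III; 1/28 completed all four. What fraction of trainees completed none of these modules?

P(union) = 29/56 + 27/56 + 15/28 + 5/14 − 1/4 − 1/4 − 1/7 − 13/56 − 1/7 − 9/56 + 3/28 + 5/56 + 3/56 + 3/56 − 1/28 = 55/56
P(none) = 1 − 55/56 = 1/56

1/56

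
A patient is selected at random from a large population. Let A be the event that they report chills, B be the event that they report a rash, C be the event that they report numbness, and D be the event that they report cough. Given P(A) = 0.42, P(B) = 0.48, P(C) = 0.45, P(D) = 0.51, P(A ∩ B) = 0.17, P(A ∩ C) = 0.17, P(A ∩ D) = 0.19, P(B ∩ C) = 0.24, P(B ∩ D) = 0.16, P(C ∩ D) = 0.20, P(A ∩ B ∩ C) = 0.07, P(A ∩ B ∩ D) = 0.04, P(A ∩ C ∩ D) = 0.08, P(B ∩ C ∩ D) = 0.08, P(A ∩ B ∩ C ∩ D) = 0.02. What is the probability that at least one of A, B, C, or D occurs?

By inclusion–exclusion:
P(A ∪ B ∪ C ∪ D) = 0.42 + 0.48 + 0.45 + 0.51 − 0.17 − 0.17 − 0.19 − 0.24 − 0.16 − 0.20 + 0.07 + 0.04 + 0.08 + 0.08 − 0.02 = 0.98

0.98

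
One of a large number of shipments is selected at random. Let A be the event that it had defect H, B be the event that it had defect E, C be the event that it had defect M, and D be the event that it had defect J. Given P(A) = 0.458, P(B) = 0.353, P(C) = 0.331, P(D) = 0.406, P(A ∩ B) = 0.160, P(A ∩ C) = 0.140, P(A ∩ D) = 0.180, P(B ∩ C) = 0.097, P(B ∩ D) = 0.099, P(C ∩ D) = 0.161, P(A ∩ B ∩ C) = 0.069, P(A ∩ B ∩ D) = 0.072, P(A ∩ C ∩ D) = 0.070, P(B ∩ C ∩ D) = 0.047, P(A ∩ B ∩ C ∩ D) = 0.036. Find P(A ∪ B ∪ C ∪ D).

Inclusion–exclusion gives
P(A ∪ B ∪ C ∪ D) = 0.458 + 0.353 + 0.331 + 0.406 − 0.160 − 0.140 − 0.180 − 0.097 − 0.099 − 0.161 + 0.069 + 0.072 + 0.070 + 0.047 − 0.036 = 0.933

0.933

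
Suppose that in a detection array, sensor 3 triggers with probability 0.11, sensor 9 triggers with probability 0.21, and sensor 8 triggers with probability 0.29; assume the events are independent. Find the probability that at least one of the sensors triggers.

P(none) = (1 − 0.11) × (1 − 0.21) × (1 − 0.29) = 0.89 × 0.79 × 0.71 = 0.499201
P(at least one) = 1 − 0.499201 = 0.500799

0.500799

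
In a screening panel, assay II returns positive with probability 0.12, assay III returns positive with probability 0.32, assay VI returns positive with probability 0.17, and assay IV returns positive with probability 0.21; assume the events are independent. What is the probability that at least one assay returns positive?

0.60762912

P(none) = (1 − 0.12) × (1 − 0.32) × (1 − 0.17) × (1 − 0.21) = 0.88 × 0.68 × 0.83 × 0.79 = 0.39237088
P(at least one) = 1 − 0.39237088 = 0.60762912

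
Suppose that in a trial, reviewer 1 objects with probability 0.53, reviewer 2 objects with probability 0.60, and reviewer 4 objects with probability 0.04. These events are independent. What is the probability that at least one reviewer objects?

Independence gives P(none) = ∏(1 − pᵢ).
P(none) = (1 − 0.53) × (1 − 0.60) × (1 − 0.04) = 0.47 × 0.40 × 0.96 = 0.18048
P(at least one) = 1 − 0.18048 = 0.81952

0.81952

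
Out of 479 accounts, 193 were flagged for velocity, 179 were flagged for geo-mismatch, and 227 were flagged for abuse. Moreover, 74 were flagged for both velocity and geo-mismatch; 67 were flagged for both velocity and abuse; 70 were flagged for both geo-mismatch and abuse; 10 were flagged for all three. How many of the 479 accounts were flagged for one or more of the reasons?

398

By inclusion–exclusion:
|union| = 193 + 179 + 227 − 74 − 67 − 70 + 10 = 398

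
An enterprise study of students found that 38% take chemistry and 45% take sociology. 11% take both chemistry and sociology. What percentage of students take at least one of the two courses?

72%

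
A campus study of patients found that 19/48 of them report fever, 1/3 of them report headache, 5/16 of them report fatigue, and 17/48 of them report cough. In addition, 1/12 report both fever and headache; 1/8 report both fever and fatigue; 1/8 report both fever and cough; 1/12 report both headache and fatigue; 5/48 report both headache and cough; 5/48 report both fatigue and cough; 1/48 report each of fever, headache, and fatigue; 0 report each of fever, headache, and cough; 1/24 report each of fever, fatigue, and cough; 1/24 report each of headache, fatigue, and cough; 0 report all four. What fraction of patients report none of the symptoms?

1/8

By inclusion–exclusion:
P(≥1) = 19/48 + 1/3 + 5/16 + 17/48 − 1/12 − 1/8 − 1/8 − 1/12 − 5/48 − 5/48 + 1/48 + 0 + 1/24 + 1/24 − 0 = 7/8
P(none) = 1 − 7/8 = 1/8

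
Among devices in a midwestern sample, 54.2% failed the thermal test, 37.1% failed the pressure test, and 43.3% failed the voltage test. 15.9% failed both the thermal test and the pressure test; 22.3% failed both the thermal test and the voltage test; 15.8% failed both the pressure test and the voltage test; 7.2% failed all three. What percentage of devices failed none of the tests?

12.2%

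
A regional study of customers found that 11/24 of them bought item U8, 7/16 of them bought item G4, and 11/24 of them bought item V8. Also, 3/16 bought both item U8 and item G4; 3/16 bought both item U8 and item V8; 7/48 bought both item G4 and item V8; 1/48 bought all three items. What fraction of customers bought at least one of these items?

41/48

Inclusion–exclusion gives
P(union) = 11/24 + 7/16 + 11/24 − 3/16 − 3/16 − 7/48 + 1/48 = 41/48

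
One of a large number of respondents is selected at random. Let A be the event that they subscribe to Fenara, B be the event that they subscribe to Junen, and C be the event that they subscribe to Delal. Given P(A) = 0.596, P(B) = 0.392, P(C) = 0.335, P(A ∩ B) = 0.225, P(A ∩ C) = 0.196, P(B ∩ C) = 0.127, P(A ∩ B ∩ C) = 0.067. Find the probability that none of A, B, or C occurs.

P(A ∪ B ∪ C) = 0.596 + 0.392 + 0.335 − 0.225 − 0.196 − 0.127 + 0.067 = 0.842
P(none) = 1 − 0.842 = 0.158

0.158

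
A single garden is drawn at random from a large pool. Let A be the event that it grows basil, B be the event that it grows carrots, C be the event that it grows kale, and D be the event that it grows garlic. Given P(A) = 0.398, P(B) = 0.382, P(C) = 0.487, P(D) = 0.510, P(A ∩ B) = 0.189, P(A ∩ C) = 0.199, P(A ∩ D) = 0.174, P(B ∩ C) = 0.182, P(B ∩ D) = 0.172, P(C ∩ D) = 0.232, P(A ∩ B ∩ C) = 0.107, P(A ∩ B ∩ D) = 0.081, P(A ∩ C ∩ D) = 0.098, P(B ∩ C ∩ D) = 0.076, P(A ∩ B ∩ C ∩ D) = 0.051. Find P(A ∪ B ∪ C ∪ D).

0.940

Using inclusion–exclusion:
P(A ∪ B ∪ C ∪ D) = 0.398 + 0.382 + 0.487 + 0.510 − 0.189 − 0.199 − 0.174 − 0.182 − 0.172 − 0.232 + 0.107 + 0.081 + 0.098 + 0.076 − 0.051 = 0.940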